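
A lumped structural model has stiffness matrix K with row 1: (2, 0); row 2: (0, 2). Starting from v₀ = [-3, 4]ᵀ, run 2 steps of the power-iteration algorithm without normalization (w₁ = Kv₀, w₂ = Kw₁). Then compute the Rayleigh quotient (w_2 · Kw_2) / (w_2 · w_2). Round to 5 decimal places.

w1 = Kv₀ = (-6, 8)
w2 = Kw1 = (-12, 16)
Kw2 = (-24, 32)
w2·Kw2 = (-12)·(-24) + 16·32 = 800; w2·w2 = (-12)·(-12) + 16·16 = 400
λ ≈ 800/400 = 2.00000

λ ≈ 2.00000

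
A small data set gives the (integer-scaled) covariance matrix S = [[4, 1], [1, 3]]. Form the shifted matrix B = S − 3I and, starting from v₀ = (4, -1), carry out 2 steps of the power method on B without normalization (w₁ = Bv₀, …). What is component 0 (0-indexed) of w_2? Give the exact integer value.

B = S − 3I has rows (1, 1); (1, 0)
w1 = Bv₀ = (3, 4)
w2 = Bw1 = (7, 3)
Requested component of w2: 7

7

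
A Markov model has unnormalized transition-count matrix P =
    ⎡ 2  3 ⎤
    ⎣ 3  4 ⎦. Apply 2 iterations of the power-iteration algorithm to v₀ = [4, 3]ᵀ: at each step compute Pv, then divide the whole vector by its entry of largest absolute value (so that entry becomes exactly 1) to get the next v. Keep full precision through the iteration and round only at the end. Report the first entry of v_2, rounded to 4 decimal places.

0.7211

Pv0 = (17.00000, 24.00000); divide by 24.00000 → v1 = (0.70833, 1.00000)
Pv1 = (4.41667, 6.12500); divide by 6.12500 → v2 = (0.72109, 1.00000)
Requested entry of v2: 106/147 = 0.7211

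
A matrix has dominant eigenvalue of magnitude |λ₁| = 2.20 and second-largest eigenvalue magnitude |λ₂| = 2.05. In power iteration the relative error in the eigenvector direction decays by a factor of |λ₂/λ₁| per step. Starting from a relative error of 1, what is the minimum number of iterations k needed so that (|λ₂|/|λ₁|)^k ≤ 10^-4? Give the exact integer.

131

|λ₂/λ₁| = 2.05/2.20 = 0.93182
Need k ≥ ln(10^-4) / ln(0.93182) = -9.2103 / -0.0706 ≈ 130.426
Smallest integer k satisfying the bound: 131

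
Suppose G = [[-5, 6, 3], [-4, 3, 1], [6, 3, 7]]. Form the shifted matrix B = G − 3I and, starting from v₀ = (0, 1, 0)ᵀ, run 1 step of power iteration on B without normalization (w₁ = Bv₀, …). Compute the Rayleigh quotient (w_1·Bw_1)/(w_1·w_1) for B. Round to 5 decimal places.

B = G − 3I has rows (-8, 6, 3); (-4, 0, 1); (6, 3, 4)
w1 = Bv₀ = ((-8)·0 + 6·1 + 3·0; (-4)·0 + 0·1 + 1·0; 6·0 + 3·1 + 4·0) = (6, 0, 3)
Bw1 = (-39, -21, 48)
w1·Bw1 = -90; w1·w1 = 45; μ ≈ -90/45 = -2.00000

-2.00000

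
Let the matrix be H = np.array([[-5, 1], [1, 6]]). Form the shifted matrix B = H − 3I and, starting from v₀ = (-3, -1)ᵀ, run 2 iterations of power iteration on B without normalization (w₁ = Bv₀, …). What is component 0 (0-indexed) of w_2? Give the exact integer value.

-190

B = H − 3I has rows (-8, 1); (1, 3)
w1 = Bv₀ = (23, -6)
w2 = Bw1 = (-190, 5)
Requested component of w2: -190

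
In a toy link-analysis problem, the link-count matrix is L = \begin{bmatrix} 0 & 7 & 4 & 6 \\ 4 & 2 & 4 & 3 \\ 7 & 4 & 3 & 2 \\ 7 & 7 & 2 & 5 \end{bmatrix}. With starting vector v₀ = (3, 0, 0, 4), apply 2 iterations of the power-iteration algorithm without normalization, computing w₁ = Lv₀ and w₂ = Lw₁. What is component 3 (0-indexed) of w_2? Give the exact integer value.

599

w1 = Lv₀ = (24, 24, 29, 41)
w2 = Lw1 = (530, 383, 433, 599)
The requested component of w2 is 599.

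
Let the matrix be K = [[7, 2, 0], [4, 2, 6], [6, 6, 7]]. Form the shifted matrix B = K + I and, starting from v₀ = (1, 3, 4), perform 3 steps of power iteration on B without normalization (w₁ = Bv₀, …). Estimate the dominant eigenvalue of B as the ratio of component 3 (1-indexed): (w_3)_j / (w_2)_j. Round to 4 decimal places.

μ ≈ 13.4828

B = K + I has rows (8, 2, 0); (4, 3, 6); (6, 6, 8)
w1 = Bv₀ = (14, 37, 56)
w2 = Bw1 = (186, 503, 754)
w3 = Bw2 = (2494, 6777, 10166)
Ratio: 10166/754 = 13.4828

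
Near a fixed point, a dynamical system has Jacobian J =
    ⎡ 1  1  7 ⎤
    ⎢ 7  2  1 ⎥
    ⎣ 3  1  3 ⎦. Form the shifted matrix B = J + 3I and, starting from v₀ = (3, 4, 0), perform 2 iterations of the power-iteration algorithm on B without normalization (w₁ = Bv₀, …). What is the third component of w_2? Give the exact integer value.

B = J + 3I has rows (4, 1, 7); (7, 5, 1); (3, 1, 6)
w1 = Bv₀ = (4·3 + 1·4 + 7·0; 7·3 + 5·4 + 1·0; 3·3 + 1·4 + 6·0) = (16, 41, 13)
w2 = Bw1 = (4·16 + 1·41 + 7·13; 7·16 + 5·41 + 1·13; 3·16 + 1·41 + 6·13) = (196, 330, 167)
Requested component of w2: 167

167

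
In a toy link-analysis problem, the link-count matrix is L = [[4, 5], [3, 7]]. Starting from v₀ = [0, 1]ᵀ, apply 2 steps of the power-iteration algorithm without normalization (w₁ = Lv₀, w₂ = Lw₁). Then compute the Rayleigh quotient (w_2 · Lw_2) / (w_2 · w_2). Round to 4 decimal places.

w1 = Lv₀ = (4·0 + 5·1; 3·0 + 7·1) = (5, 7)
w2 = Lw1 = (4·5 + 5·7; 3·5 + 7·7) = (55, 64)
Lw2 = (540, 613)
w2·Lw2 = 55·540 + 64·613 = 68932; w2·w2 = 55·55 + 64·64 = 7121
λ ≈ 68932/7121 = 9.6801

λ ≈ 9.6801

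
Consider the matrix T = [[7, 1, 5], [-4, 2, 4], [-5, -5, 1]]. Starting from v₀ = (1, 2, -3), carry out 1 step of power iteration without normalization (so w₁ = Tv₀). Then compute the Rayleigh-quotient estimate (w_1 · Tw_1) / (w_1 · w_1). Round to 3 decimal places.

0.857

w1 = Tv₀ = (7·1 + 1·2 + 5·(-3); (-4)·1 + 2·2 + 4·(-3); (-5)·1 + (-5)·2 + 1·(-3)) = (-6, -12, -18)
Tw1 = (-144, -72, 72)
w1·Tw1 = (-6)·(-144) + (-12)·(-72) + (-18)·72 = 432; w1·w1 = (-6)·(-6) + (-12)·(-12) + (-18)·(-18) = 504
λ ≈ 432/504 = 0.857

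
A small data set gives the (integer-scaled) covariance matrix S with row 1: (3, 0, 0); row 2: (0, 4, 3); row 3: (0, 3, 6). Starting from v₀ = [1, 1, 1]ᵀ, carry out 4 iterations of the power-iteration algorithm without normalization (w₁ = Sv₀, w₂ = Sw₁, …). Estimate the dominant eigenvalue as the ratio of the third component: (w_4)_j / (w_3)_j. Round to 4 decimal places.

8.1707

w1 = Sv₀ = (3·1 + 0·1 + 0·1; 0·1 + 4·1 + 3·1; 0·1 + 3·1 + 6·1) = (3, 7, 9)
w2 = Sw1 = (3·3 + 0·7 + 0·9; 0·3 + 4·7 + 3·9; 0·3 + 3·7 + 6·9) = (9, 55, 75)
w3 = Sw2 = (27, 445, 615)
w4 = Sw3 = (81, 3625, 5025)
Ratio at component: 5025 / 615 = 8.1707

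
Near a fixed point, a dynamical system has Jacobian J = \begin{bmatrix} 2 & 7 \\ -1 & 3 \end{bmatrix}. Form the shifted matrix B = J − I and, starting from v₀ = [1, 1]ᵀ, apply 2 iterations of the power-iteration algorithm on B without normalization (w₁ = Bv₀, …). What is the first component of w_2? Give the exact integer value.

15

B = J − I has rows (1, 7); (-1, 2)
w1 = Bv₀ = (8, 1)
w2 = Bw1 = (15, -6)
Requested component of w2: 15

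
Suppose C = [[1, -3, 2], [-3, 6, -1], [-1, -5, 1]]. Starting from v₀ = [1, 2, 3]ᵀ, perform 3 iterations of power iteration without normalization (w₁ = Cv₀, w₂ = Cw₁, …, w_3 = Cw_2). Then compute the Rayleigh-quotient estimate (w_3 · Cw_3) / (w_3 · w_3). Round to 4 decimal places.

λ ≈ 8.3437

w1 = Cv₀ = (1·1 + (-3)·2 + 2·3; (-3)·1 + 6·2 + (-1)·3; (-1)·1 + (-5)·2 + 1·3) = (1, 6, -8)
w2 = Cw1 = (1·1 + (-3)·6 + 2·(-8); (-3)·1 + 6·6 + (-1)·(-8); (-1)·1 + (-5)·6 + 1·(-8)) = (-33, 41, -39)
w3 = Cw2 = (-234, 384, -211)
Cw3 = (-1808, 3217, -1897)
w3·Cw3 = (-234)·(-1808) + 384·3217 + (-211)·(-1897) = 2058667; w3·w3 = (-234)·(-234) + 384·384 + (-211)·(-211) = 246733
λ ≈ 2058667/246733 = 8.3437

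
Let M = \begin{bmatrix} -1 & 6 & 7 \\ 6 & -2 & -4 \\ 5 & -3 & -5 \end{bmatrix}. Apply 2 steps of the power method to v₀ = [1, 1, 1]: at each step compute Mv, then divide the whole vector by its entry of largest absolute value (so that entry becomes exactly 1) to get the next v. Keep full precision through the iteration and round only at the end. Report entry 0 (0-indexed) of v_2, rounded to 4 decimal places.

Mv0 = (12.00000, 0.00000, -3.00000); divide by 12.00000 → v1 = (1.00000, 0.00000, -0.25000)
Mv1 = (-2.75000, 7.00000, 6.25000); divide by 7.00000 → v2 = (-0.39286, 1.00000, 0.89286)
Requested entry of v2: -33/84 = -0.3929

-0.3929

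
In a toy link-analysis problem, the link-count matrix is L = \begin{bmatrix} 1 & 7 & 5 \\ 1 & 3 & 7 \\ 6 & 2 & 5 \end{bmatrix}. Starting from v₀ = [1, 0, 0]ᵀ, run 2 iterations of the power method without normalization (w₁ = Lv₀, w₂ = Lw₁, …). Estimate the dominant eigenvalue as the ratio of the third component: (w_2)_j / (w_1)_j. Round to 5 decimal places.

λ ≈ 6.33333

w1 = Lv₀ = (1, 1, 6)
w2 = Lw1 = (38, 46, 38)
Ratio at component: 38 / 6 = 6.33333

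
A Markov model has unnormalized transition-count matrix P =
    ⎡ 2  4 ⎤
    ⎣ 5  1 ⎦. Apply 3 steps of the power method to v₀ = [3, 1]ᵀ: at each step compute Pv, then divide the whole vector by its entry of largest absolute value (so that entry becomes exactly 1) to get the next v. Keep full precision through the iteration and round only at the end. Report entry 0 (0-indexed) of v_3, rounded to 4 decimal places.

0.8889

Pv0 = (10.00000, 16.00000); divide by 16.00000 → v1 = (0.62500, 1.00000)
Pv1 = (5.25000, 4.12500); divide by 5.25000 → v2 = (1.00000, 0.78571)
Pv2 = (5.14286, 5.78571); divide by 5.78571 → v3 = (0.88889, 1.00000)
Requested entry of v3: 432/486 = 0.8889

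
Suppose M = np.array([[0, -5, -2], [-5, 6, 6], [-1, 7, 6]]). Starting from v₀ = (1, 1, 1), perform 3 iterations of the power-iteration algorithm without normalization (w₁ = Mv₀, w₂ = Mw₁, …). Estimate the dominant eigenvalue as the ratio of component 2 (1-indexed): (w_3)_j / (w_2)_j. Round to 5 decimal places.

w1 = Mv₀ = (-7, 7, 12)
w2 = Mw1 = (-59, 149, 128)
w3 = Mw2 = (-1001, 1957, 1870)
Ratio at component: 1957 / 149 = 13.13423

λ ≈ 13.13423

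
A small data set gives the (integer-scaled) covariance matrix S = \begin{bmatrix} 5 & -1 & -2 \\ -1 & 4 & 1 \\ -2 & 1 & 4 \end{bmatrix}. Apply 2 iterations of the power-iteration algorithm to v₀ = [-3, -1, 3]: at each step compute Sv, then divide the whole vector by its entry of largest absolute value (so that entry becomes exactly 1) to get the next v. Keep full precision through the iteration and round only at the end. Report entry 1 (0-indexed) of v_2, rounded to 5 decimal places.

-0.33088

Sv0 = (-20.000000, 2.000000, 17.000000); divide by -20.000000 → v1 = (1.000000, -0.100000, -0.850000)
Sv1 = (6.800000, -2.250000, -5.500000); divide by 6.800000 → v2 = (1.000000, -0.330882, -0.808824)
Requested entry of v2: 45/-136 = -0.33088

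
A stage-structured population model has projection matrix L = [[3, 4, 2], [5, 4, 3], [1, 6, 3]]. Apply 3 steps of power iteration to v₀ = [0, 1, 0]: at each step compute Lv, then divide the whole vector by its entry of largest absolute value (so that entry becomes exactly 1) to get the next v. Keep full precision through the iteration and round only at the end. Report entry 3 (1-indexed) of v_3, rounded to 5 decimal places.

0.90614

Lv0 = (4.000000, 4.000000, 6.000000); divide by 6.000000 → v1 = (0.666667, 0.666667, 1.000000)
Lv1 = (6.666667, 9.000000, 7.666667); divide by 9.000000 → v2 = (0.740741, 1.000000, 0.851852)
Lv2 = (7.925926, 10.259259, 9.296296); divide by 10.259259 → v3 = (0.772563, 1.000000, 0.906137)
Requested entry of v3: 502/554 = 0.90614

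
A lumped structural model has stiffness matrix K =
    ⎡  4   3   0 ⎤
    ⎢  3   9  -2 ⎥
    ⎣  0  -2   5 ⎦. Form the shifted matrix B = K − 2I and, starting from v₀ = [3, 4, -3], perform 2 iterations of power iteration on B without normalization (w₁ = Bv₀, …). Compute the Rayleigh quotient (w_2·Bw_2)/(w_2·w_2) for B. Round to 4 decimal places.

B = K − 2I has rows (2, 3, 0); (3, 7, -2); (0, -2, 3)
w1 = Bv₀ = (2·3 + 3·4 + 0·(-3); 3·3 + 7·4 + (-2)·(-3); 0·3 + (-2)·4 + 3·(-3)) = (18, 43, -17)
w2 = Bw1 = (2·18 + 3·43 + 0·(-17); 3·18 + 7·43 + (-2)·(-17); 0·18 + (-2)·43 + 3·(-17)) = (165, 389, -137)
Bw2 = (1497, 3492, -1189)
w2·Bw2 = 1768286; w2·w2 = 197315; μ ≈ 1768286/197315 = 8.9617

μ ≈ 8.9617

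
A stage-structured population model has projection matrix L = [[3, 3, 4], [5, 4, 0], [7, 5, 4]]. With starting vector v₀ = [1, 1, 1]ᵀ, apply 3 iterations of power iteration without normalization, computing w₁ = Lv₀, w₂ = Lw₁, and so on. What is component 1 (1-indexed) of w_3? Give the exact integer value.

w1 = Lv₀ = (10, 9, 16)
w2 = Lw1 = (121, 86, 179)
w3 = Lw2 = (1337, 949, 1993)
The requested component of w3 is 1337.

1337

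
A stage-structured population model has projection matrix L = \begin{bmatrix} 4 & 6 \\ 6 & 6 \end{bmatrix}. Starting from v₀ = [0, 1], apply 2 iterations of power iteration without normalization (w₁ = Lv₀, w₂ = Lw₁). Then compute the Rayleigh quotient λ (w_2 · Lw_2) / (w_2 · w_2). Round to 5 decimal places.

w1 = Lv₀ = (4·0 + 6·1; 6·0 + 6·1) = (6, 6)
w2 = Lw1 = (4·6 + 6·6; 6·6 + 6·6) = (60, 72)
Lw2 = (672, 792)
w2·Lw2 = 60·672 + 72·792 = 97344; w2·w2 = 60·60 + 72·72 = 8784
λ ≈ 97344/8784 = 11.08197

λ ≈ 11.08197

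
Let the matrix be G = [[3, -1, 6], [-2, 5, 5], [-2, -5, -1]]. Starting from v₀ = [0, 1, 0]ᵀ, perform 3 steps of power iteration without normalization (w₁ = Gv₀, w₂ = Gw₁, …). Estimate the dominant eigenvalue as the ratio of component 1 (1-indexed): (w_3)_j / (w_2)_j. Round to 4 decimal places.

λ ≈ 5.8947

w1 = Gv₀ = (3·0 + (-1)·1 + 6·0; (-2)·0 + 5·1 + 5·0; (-2)·0 + (-5)·1 + (-1)·0) = (-1, 5, -5)
w2 = Gw1 = (3·(-1) + (-1)·5 + 6·(-5); (-2)·(-1) + 5·5 + 5·(-5); (-2)·(-1) + (-5)·5 + (-1)·(-5)) = (-38, 2, -18)
w3 = Gw2 = (-224, -4, 84)
Ratio at component: -224 / -38 = 5.8947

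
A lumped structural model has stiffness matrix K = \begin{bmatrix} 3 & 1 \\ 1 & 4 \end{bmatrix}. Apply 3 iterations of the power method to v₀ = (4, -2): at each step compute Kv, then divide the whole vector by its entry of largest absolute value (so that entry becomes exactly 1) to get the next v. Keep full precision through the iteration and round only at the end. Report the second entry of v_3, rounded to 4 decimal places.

Kv0 = (10.00000, -4.00000); divide by 10.00000 → v1 = (1.00000, -0.40000)
Kv1 = (2.60000, -0.60000); divide by 2.60000 → v2 = (1.00000, -0.23077)
Kv2 = (2.76923, 0.07692); divide by 2.76923 → v3 = (1.00000, 0.02778)
Requested entry of v3: 2/72 = 0.0278

0.0278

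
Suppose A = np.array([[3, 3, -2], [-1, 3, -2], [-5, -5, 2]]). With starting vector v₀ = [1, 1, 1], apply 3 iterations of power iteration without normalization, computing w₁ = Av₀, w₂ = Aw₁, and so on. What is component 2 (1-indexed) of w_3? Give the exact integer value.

w1 = Av₀ = (4, 0, -8)
w2 = Aw1 = (28, 12, -36)
w3 = Aw2 = (192, 80, -272)
The requested component of w3 is 80.

80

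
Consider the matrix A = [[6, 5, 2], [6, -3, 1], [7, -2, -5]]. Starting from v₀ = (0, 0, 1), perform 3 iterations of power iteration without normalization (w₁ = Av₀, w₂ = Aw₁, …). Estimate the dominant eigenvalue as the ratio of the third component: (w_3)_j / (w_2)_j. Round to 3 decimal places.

w1 = Av₀ = (6·0 + 5·0 + 2·1; 6·0 + (-3)·0 + 1·1; 7·0 + (-2)·0 + (-5)·1) = (2, 1, -5)
w2 = Aw1 = (6·2 + 5·1 + 2·(-5); 6·2 + (-3)·1 + 1·(-5); 7·2 + (-2)·1 + (-5)·(-5)) = (7, 4, 37)
w3 = Aw2 = (136, 67, -144)
Ratio at component: -144 / 37 = -3.892

-3.892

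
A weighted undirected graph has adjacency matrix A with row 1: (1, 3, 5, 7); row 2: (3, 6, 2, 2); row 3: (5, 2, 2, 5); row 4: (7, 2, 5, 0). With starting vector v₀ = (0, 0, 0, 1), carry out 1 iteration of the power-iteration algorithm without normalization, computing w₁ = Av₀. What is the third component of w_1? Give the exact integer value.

w1 = Av₀ = (7, 2, 5, 0)
The requested component of w1 is 5.

5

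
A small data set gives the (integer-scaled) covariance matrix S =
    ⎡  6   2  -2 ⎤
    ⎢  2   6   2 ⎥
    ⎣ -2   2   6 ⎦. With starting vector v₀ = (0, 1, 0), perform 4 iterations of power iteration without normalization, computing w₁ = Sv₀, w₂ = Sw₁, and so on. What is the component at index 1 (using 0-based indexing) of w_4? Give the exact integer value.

2736

w1 = Sv₀ = (6·0 + 2·1 + (-2)·0; 2·0 + 6·1 + 2·0; (-2)·0 + 2·1 + 6·0) = (2, 6, 2)
w2 = Sw1 = (6·2 + 2·6 + (-2)·2; 2·2 + 6·6 + 2·2; (-2)·2 + 2·6 + 6·2) = (20, 44, 20)
w3 = Sw2 = (168, 344, 168)
w4 = Sw3 = (1360, 2736, 1360)
The requested component of w4 is 2736.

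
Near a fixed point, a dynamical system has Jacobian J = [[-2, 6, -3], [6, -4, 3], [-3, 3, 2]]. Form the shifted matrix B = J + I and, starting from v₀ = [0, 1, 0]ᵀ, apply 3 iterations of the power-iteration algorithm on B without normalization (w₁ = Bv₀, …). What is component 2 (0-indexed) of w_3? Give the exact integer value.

B = J + I has rows (-1, 6, -3); (6, -3, 3); (-3, 3, 3)
w1 = Bv₀ = (6, -3, 3)
w2 = Bw1 = (-33, 54, -18)
w3 = Bw2 = (411, -414, 207)
Requested component of w3: 207

207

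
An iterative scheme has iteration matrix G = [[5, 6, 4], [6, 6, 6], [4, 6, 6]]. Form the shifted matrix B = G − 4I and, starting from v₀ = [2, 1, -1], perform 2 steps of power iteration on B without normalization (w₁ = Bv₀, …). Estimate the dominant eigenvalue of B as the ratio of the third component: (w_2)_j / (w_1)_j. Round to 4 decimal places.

7.3333

B = G − 4I has rows (1, 6, 4); (6, 2, 6); (4, 6, 2)
w1 = Bv₀ = (4, 8, 12)
w2 = Bw1 = (100, 112, 88)
Ratio: 88/12 = 7.3333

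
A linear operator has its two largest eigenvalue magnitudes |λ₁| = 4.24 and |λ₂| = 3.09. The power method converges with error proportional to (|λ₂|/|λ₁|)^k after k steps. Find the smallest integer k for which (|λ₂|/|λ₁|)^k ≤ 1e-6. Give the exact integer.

|λ₂/λ₁| = 3.09/4.24 = 0.72877
Need k ≥ ln(1e-6) / ln(0.72877) = -13.8155 / -0.3164 ≈ 43.666
Smallest integer k satisfying the bound: 44

44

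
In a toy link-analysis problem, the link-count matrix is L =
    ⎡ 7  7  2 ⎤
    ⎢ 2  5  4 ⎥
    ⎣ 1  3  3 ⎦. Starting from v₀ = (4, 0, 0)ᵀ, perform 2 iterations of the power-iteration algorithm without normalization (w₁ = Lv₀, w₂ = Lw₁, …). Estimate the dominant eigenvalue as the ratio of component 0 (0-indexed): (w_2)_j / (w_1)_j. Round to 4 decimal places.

w1 = Lv₀ = (7·4 + 7·0 + 2·0; 2·4 + 5·0 + 4·0; 1·4 + 3·0 + 3·0) = (28, 8, 4)
w2 = Lw1 = (7·28 + 7·8 + 2·4; 2·28 + 5·8 + 4·4; 1·28 + 3·8 + 3·4) = (260, 112, 64)
Ratio at component: 260 / 28 = 9.2857

9.2857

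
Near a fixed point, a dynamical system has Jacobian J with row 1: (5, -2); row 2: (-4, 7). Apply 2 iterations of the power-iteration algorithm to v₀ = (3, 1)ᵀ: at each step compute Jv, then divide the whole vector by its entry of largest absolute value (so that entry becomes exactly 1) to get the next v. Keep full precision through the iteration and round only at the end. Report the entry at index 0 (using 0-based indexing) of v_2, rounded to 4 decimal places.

Jv0 = (13.00000, -5.00000); divide by 13.00000 → v1 = (1.00000, -0.38462)
Jv1 = (5.76923, -6.69231); divide by -6.69231 → v2 = (-0.86207, 1.00000)
Requested entry of v2: 75/-87 = -0.8621

-0.8621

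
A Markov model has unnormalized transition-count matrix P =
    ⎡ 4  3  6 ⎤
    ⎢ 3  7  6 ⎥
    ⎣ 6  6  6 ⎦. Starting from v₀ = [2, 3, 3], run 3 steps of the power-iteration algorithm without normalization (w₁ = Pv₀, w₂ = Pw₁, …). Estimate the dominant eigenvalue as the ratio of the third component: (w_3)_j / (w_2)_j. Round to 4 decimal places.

w1 = Pv₀ = (4·2 + 3·3 + 6·3; 3·2 + 7·3 + 6·3; 6·2 + 6·3 + 6·3) = (35, 45, 48)
w2 = Pw1 = (4·35 + 3·45 + 6·48; 3·35 + 7·45 + 6·48; 6·35 + 6·45 + 6·48) = (563, 708, 768)
w3 = Pw2 = (8984, 11253, 12234)
Ratio at component: 12234 / 768 = 15.9297

λ ≈ 15.9297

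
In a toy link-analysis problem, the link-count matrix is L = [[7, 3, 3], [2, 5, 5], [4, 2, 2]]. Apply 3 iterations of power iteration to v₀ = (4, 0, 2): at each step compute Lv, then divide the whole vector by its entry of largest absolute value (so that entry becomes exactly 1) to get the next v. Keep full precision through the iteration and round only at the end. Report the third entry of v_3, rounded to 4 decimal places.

Lv0 = (34.00000, 18.00000, 20.00000); divide by 34.00000 → v1 = (1.00000, 0.52941, 0.58824)
Lv1 = (10.35294, 7.58824, 6.23529); divide by 10.35294 → v2 = (1.00000, 0.73295, 0.60227)
Lv2 = (11.00568, 8.67614, 6.67045); divide by 11.00568 → v3 = (1.00000, 0.78833, 0.60609)
Requested entry of v3: 2348/3874 = 0.6061

0.6061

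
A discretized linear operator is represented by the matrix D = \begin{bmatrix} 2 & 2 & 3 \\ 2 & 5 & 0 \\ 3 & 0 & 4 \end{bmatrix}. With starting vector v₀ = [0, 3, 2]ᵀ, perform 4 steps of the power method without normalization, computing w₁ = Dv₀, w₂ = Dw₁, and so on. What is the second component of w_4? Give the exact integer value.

w1 = Dv₀ = (12, 15, 8)
w2 = Dw1 = (78, 99, 68)
w3 = Dw2 = (558, 651, 506)
w4 = Dw3 = (3936, 4371, 3698)
The requested component of w4 is 4371.

4371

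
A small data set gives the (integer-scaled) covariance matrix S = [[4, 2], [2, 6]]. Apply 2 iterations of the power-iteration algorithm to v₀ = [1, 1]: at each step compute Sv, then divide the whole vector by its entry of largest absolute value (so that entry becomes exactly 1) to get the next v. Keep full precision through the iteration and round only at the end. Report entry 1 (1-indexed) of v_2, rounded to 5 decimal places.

Sv0 = (6.000000, 8.000000); divide by 8.000000 → v1 = (0.750000, 1.000000)
Sv1 = (5.000000, 7.500000); divide by 7.500000 → v2 = (0.666667, 1.000000)
Requested entry of v2: 40/60 = 0.66667

0.66667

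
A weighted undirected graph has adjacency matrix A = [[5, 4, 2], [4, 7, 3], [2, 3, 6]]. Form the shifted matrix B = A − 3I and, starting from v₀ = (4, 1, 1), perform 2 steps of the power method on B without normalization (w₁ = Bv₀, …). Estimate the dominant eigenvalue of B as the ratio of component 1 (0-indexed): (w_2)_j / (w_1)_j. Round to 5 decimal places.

B = A − 3I has rows (2, 4, 2); (4, 4, 3); (2, 3, 3)
w1 = Bv₀ = (2·4 + 4·1 + 2·1; 4·4 + 4·1 + 3·1; 2·4 + 3·1 + 3·1) = (14, 23, 14)
w2 = Bw1 = (2·14 + 4·23 + 2·14; 4·14 + 4·23 + 3·14; 2·14 + 3·23 + 3·14) = (148, 190, 139)
Ratio: 190/23 = 8.26087

8.26087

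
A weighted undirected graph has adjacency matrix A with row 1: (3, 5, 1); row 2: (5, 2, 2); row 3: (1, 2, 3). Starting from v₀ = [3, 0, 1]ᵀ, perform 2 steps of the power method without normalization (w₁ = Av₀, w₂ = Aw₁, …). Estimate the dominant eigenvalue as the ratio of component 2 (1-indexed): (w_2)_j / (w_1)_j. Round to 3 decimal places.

λ ≈ 5.647

w1 = Av₀ = (3·3 + 5·0 + 1·1; 5·3 + 2·0 + 2·1; 1·3 + 2·0 + 3·1) = (10, 17, 6)
w2 = Aw1 = (3·10 + 5·17 + 1·6; 5·10 + 2·17 + 2·6; 1·10 + 2·17 + 3·6) = (121, 96, 62)
Ratio at component: 96 / 17 = 5.647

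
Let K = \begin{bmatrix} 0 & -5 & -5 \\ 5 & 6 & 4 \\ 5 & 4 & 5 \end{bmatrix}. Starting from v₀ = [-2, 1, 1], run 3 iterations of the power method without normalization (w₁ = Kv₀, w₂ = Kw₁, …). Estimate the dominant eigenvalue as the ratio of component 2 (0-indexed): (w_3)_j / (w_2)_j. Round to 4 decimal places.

8.4727

w1 = Kv₀ = (0·(-2) + (-5)·1 + (-5)·1; 5·(-2) + 6·1 + 4·1; 5·(-2) + 4·1 + 5·1) = (-10, 0, -1)
w2 = Kw1 = (0·(-10) + (-5)·0 + (-5)·(-1); 5·(-10) + 6·0 + 4·(-1); 5·(-10) + 4·0 + 5·(-1)) = (5, -54, -55)
w3 = Kw2 = (545, -519, -466)
Ratio at component: -466 / -55 = 8.4727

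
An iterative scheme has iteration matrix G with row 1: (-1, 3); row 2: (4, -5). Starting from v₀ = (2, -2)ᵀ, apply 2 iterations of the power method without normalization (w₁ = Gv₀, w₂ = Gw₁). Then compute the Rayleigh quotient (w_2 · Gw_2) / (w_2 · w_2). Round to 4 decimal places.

λ ≈ -7.0062

w1 = Gv₀ = ((-1)·2 + 3·(-2); 4·2 + (-5)·(-2)) = (-8, 18)
w2 = Gw1 = ((-1)·(-8) + 3·18; 4·(-8) + (-5)·18) = (62, -122)
Gw2 = (-428, 858)
w2·Gw2 = 62·(-428) + (-122)·858 = -131212; w2·w2 = 62·62 + (-122)·(-122) = 18728
λ ≈ -131212/18728 = -7.0062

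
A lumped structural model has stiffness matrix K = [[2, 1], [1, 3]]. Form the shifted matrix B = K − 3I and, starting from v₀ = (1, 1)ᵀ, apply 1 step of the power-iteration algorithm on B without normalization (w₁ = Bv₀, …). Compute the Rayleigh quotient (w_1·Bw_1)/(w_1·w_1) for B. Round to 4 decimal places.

0.0000

B = K − 3I has rows (-1, 1); (1, 0)
w1 = Bv₀ = (0, 1)
Bw1 = (1, 0)
w1·Bw1 = 0; w1·w1 = 1; μ ≈ 0/1 = 0.0000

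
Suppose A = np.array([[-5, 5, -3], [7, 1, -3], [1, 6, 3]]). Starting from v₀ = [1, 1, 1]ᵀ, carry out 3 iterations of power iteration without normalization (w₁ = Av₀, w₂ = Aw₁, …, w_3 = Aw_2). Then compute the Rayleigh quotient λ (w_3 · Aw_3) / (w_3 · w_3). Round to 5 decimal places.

w1 = Av₀ = (-3, 5, 10)
w2 = Aw1 = (10, -46, 57)
w3 = Aw2 = (-451, -147, -95)
Aw3 = (1805, -3019, -1618)
w3·Aw3 = (-451)·1805 + (-147)·(-3019) + (-95)·(-1618) = -216552; w3·w3 = (-451)·(-451) + (-147)·(-147) + (-95)·(-95) = 234035
λ ≈ -216552/234035 = -0.92530

-0.92530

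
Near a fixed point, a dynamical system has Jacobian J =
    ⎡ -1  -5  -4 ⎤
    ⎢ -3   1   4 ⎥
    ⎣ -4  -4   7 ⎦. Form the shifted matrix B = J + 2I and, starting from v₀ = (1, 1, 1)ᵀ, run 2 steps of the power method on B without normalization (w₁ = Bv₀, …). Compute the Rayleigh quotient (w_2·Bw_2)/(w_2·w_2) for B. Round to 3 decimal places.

B = J + 2I has rows (1, -5, -4); (-3, 3, 4); (-4, -4, 9)
w1 = Bv₀ = (-8, 4, 1)
w2 = Bw1 = (-32, 40, 25)
Bw2 = (-332, 316, 193)
w2·Bw2 = 28089; w2·w2 = 3249; μ ≈ 28089/3249 = 8.645

8.645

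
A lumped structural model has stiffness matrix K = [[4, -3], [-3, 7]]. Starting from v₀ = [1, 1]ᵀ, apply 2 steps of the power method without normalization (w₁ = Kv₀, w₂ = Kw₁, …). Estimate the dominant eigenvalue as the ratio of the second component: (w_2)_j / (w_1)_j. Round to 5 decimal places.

λ ≈ 6.25000

w1 = Kv₀ = (4·1 + (-3)·1; (-3)·1 + 7·1) = (1, 4)
w2 = Kw1 = (4·1 + (-3)·4; (-3)·1 + 7·4) = (-8, 25)
Ratio at component: 25 / 4 = 6.25000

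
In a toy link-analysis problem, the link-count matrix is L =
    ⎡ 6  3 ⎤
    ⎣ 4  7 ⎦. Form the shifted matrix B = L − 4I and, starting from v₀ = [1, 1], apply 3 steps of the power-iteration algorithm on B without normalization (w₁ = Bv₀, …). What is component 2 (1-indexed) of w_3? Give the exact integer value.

247

B = L − 4I has rows (2, 3); (4, 3)
w1 = Bv₀ = (5, 7)
w2 = Bw1 = (31, 41)
w3 = Bw2 = (185, 247)
Requested component of w3: 247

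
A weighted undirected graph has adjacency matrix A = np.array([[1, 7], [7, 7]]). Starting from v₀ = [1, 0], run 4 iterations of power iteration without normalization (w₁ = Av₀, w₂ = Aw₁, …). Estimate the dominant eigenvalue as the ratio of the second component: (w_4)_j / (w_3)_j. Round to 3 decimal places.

λ ≈ 11.170

w1 = Av₀ = (1, 7)
w2 = Aw1 = (50, 56)
w3 = Aw2 = (442, 742)
w4 = Aw3 = (5636, 8288)
Ratio at component: 8288 / 742 = 11.170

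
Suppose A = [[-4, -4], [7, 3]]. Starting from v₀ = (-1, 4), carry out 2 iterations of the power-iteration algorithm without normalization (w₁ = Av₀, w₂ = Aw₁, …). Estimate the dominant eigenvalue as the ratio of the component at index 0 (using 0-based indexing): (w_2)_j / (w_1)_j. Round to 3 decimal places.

λ ≈ -2.333

w1 = Av₀ = ((-4)·(-1) + (-4)·4; 7·(-1) + 3·4) = (-12, 5)
w2 = Aw1 = ((-4)·(-12) + (-4)·5; 7·(-12) + 3·5) = (28, -69)
Ratio at component: 28 / -12 = -2.333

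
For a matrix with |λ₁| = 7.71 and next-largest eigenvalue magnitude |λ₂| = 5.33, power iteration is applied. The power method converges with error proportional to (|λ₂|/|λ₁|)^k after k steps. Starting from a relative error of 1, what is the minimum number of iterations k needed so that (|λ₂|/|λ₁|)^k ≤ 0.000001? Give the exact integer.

38

|λ₂/λ₁| = 5.33/7.71 = 0.69131
Need k ≥ ln(0.000001) / ln(0.69131) = -13.8155 / -0.3692 ≈ 37.423
Smallest integer k satisfying the bound: 38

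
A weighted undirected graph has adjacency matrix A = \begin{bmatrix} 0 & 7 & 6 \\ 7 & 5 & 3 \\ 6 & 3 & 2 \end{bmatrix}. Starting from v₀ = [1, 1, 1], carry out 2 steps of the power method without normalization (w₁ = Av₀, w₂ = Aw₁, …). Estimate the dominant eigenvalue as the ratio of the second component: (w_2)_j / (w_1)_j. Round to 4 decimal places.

w1 = Av₀ = (0·1 + 7·1 + 6·1; 7·1 + 5·1 + 3·1; 6·1 + 3·1 + 2·1) = (13, 15, 11)
w2 = Aw1 = (0·13 + 7·15 + 6·11; 7·13 + 5·15 + 3·11; 6·13 + 3·15 + 2·11) = (171, 199, 145)
Ratio at component: 199 / 15 = 13.2667

λ ≈ 13.2667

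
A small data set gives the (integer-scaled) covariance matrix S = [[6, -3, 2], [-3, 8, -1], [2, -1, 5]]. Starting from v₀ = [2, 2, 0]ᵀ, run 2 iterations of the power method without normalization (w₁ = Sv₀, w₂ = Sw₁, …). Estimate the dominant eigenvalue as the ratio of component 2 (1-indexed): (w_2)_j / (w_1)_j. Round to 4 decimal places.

w1 = Sv₀ = (6, 10, 2)
w2 = Sw1 = (10, 60, 12)
Ratio at component: 60 / 10 = 6.0000

6.0000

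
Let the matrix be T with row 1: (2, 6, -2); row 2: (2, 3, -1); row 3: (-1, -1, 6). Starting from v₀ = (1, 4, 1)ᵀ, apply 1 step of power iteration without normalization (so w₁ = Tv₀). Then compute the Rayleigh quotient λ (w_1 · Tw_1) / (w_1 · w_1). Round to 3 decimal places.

λ ≈ 5.446

w1 = Tv₀ = (24, 13, 1)
Tw1 = (124, 86, -31)
w1·Tw1 = 24·124 + 13·86 + 1·(-31) = 4063; w1·w1 = 24·24 + 13·13 + 1·1 = 746
λ ≈ 4063/746 = 5.446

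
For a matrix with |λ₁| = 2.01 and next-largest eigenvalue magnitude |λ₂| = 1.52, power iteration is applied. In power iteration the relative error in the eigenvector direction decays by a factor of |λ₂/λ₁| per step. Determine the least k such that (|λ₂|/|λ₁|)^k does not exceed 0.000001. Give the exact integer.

|λ₂/λ₁| = 1.52/2.01 = 0.75622
Need k ≥ ln(0.000001) / ln(0.75622) = -13.8155 / -0.2794 ≈ 49.443
Smallest integer k satisfying the bound: 50

50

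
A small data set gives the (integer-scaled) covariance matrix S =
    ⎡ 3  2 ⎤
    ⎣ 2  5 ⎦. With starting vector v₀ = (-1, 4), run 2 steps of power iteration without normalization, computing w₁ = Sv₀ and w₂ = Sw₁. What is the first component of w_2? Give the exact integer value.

w1 = Sv₀ = (5, 18)
w2 = Sw1 = (51, 100)
The requested component of w2 is 51.

51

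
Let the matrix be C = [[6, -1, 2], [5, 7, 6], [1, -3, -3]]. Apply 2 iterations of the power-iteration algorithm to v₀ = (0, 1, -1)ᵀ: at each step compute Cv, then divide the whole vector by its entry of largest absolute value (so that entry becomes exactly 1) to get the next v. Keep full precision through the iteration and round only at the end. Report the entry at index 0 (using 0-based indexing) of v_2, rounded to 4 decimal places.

Cv0 = (-3.00000, 1.00000, 0.00000); divide by -3.00000 → v1 = (1.00000, -0.33333, 0.00000)
Cv1 = (6.33333, 2.66667, 2.00000); divide by 6.33333 → v2 = (1.00000, 0.42105, 0.31579)
Requested entry of v2: -19/-19 = 1.0000

1.0000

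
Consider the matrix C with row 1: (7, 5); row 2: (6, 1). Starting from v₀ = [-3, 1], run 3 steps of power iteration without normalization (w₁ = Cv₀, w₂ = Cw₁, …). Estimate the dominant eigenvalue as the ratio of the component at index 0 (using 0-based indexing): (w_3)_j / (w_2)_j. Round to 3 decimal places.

λ ≈ 9.868

w1 = Cv₀ = (7·(-3) + 5·1; 6·(-3) + 1·1) = (-16, -17)
w2 = Cw1 = (7·(-16) + 5·(-17); 6·(-16) + 1·(-17)) = (-197, -113)
w3 = Cw2 = (-1944, -1295)
Ratio at component: -1944 / -197 = 9.868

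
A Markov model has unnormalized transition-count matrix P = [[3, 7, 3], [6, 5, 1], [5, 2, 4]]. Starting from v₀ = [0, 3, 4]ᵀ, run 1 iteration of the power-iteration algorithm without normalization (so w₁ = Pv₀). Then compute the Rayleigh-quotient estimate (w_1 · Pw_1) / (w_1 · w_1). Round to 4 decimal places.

w1 = Pv₀ = (3·0 + 7·3 + 3·4; 6·0 + 5·3 + 1·4; 5·0 + 2·3 + 4·4) = (33, 19, 22)
Pw1 = (298, 315, 291)
w1·Pw1 = 33·298 + 19·315 + 22·291 = 22221; w1·w1 = 33·33 + 19·19 + 22·22 = 1934
λ ≈ 22221/1934 = 11.4897

λ ≈ 11.4897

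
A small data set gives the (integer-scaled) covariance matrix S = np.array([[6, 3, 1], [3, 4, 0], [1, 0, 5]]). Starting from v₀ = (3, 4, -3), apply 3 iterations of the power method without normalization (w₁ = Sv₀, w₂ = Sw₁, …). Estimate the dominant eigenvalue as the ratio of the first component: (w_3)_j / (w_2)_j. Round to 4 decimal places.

8.2667

w1 = Sv₀ = (6·3 + 3·4 + 1·(-3); 3·3 + 4·4 + 0·(-3); 1·3 + 0·4 + 5·(-3)) = (27, 25, -12)
w2 = Sw1 = (6·27 + 3·25 + 1·(-12); 3·27 + 4·25 + 0·(-12); 1·27 + 0·25 + 5·(-12)) = (225, 181, -33)
w3 = Sw2 = (1860, 1399, 60)
Ratio at component: 1860 / 225 = 8.2667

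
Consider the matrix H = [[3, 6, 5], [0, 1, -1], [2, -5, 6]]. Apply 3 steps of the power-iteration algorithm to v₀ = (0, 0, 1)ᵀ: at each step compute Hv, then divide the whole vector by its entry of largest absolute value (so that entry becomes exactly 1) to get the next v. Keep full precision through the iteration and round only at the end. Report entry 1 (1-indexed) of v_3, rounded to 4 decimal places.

0.7876

Hv0 = (5.00000, -1.00000, 6.00000); divide by 6.00000 → v1 = (0.83333, -0.16667, 1.00000)
Hv1 = (6.50000, -1.16667, 8.50000); divide by 8.50000 → v2 = (0.76471, -0.13725, 1.00000)
Hv2 = (6.47059, -1.13725, 8.21569); divide by 8.21569 → v3 = (0.78759, -0.13842, 1.00000)
Requested entry of v3: 330/419 = 0.7876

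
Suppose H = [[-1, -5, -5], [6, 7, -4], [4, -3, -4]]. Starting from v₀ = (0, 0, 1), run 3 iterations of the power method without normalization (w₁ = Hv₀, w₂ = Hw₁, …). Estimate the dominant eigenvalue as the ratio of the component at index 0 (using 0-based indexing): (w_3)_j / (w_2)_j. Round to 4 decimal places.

λ ≈ 2.7778

w1 = Hv₀ = ((-1)·0 + (-5)·0 + (-5)·1; 6·0 + 7·0 + (-4)·1; 4·0 + (-3)·0 + (-4)·1) = (-5, -4, -4)
w2 = Hw1 = ((-1)·(-5) + (-5)·(-4) + (-5)·(-4); 6·(-5) + 7·(-4) + (-4)·(-4); 4·(-5) + (-3)·(-4) + (-4)·(-4)) = (45, -42, 8)
w3 = Hw2 = (125, -56, 274)
Ratio at component: 125 / 45 = 2.7778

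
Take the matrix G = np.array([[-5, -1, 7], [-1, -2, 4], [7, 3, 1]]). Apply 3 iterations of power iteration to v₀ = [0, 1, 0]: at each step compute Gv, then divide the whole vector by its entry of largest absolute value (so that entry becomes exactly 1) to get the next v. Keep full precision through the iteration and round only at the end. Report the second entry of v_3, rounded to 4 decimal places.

Gv0 = (-1.00000, -2.00000, 3.00000); divide by 3.00000 → v1 = (-0.33333, -0.66667, 1.00000)
Gv1 = (9.33333, 5.66667, -3.33333); divide by 9.33333 → v2 = (1.00000, 0.60714, -0.35714)
Gv2 = (-8.10714, -3.64286, 8.46429); divide by 8.46429 → v3 = (-0.95781, -0.43038, 1.00000)
Requested entry of v3: -102/237 = -0.4304

-0.4304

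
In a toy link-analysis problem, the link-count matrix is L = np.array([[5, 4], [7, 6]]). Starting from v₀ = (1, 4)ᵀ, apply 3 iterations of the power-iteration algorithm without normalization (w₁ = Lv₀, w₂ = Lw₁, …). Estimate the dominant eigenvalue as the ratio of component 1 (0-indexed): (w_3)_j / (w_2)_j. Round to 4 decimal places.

w1 = Lv₀ = (5·1 + 4·4; 7·1 + 6·4) = (21, 31)
w2 = Lw1 = (5·21 + 4·31; 7·21 + 6·31) = (229, 333)
w3 = Lw2 = (2477, 3601)
Ratio at component: 3601 / 333 = 10.8138

10.8138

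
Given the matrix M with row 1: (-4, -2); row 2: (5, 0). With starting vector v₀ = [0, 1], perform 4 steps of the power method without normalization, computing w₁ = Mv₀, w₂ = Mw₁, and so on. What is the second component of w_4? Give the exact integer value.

-60

w1 = Mv₀ = ((-4)·0 + (-2)·1; 5·0 + 0·1) = (-2, 0)
w2 = Mw1 = ((-4)·(-2) + (-2)·0; 5·(-2) + 0·0) = (8, -10)
w3 = Mw2 = (-12, 40)
w4 = Mw3 = (-32, -60)
The requested component of w4 is -60.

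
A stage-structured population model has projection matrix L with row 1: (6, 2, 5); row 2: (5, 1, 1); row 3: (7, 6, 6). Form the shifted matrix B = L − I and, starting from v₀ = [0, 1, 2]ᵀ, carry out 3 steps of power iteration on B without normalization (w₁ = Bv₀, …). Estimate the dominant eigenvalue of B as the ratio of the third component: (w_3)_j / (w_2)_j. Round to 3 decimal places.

13.318

B = L − I has rows (5, 2, 5); (5, 0, 1); (7, 6, 5)
w1 = Bv₀ = (5·0 + 2·1 + 5·2; 5·0 + 0·1 + 1·2; 7·0 + 6·1 + 5·2) = (12, 2, 16)
w2 = Bw1 = (5·12 + 2·2 + 5·16; 5·12 + 0·2 + 1·16; 7·12 + 6·2 + 5·16) = (144, 76, 176)
w3 = Bw2 = (1752, 896, 2344)
Ratio: 2344/176 = 13.318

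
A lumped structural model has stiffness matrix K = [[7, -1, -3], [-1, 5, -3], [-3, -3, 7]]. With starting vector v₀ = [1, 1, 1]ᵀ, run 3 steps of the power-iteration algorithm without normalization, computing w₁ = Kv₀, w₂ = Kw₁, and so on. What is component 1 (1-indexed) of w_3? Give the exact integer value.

w1 = Kv₀ = (3, 1, 1)
w2 = Kw1 = (17, -1, -5)
w3 = Kw2 = (135, -7, -83)
The requested component of w3 is 135.

135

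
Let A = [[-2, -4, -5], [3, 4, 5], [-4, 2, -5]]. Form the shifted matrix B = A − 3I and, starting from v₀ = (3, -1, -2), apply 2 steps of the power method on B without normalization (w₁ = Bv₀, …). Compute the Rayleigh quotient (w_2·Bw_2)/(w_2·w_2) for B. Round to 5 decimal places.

-7.62414

B = A − 3I has rows (-5, -4, -5); (3, 1, 5); (-4, 2, -8)
w1 = Bv₀ = ((-5)·3 + (-4)·(-1) + (-5)·(-2); 3·3 + 1·(-1) + 5·(-2); (-4)·3 + 2·(-1) + (-8)·(-2)) = (-1, -2, 2)
w2 = Bw1 = ((-5)·(-1) + (-4)·(-2) + (-5)·2; 3·(-1) + 1·(-2) + 5·2; (-4)·(-1) + 2·(-2) + (-8)·2) = (3, 5, -16)
Bw2 = (45, -66, 126)
w2·Bw2 = -2211; w2·w2 = 290; μ ≈ -2211/290 = -7.62414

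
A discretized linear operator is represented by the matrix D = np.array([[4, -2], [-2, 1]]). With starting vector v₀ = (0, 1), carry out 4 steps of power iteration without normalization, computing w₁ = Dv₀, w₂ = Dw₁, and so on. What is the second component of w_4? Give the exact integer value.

w1 = Dv₀ = (4·0 + (-2)·1; (-2)·0 + 1·1) = (-2, 1)
w2 = Dw1 = (4·(-2) + (-2)·1; (-2)·(-2) + 1·1) = (-10, 5)
w3 = Dw2 = (-50, 25)
w4 = Dw3 = (-250, 125)
The requested component of w4 is 125.

125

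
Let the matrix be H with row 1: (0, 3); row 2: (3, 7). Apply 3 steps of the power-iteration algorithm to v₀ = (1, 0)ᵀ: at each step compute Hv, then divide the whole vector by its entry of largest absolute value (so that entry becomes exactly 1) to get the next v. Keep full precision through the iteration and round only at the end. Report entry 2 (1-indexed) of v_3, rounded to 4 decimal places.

1.0000

Hv0 = (0.00000, 3.00000); divide by 3.00000 → v1 = (0.00000, 1.00000)
Hv1 = (3.00000, 7.00000); divide by 7.00000 → v2 = (0.42857, 1.00000)
Hv2 = (3.00000, 8.28571); divide by 8.28571 → v3 = (0.36207, 1.00000)
Requested entry of v3: 174/174 = 1.0000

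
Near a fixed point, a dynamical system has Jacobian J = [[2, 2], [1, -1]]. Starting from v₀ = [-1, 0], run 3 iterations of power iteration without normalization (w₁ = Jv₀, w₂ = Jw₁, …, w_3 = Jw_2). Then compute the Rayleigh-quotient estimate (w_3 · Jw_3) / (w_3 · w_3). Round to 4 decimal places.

2.6109

w1 = Jv₀ = (-2, -1)
w2 = Jw1 = (-6, -1)
w3 = Jw2 = (-14, -5)
Jw3 = (-38, -9)
w3·Jw3 = (-14)·(-38) + (-5)·(-9) = 577; w3·w3 = (-14)·(-14) + (-5)·(-5) = 221
λ ≈ 577/221 = 2.6109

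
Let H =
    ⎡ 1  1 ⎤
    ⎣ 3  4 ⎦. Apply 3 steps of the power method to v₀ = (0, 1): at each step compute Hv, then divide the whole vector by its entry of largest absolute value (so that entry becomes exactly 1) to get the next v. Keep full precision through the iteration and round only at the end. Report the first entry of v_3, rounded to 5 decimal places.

0.26374

Hv0 = (1.000000, 4.000000); divide by 4.000000 → v1 = (0.250000, 1.000000)
Hv1 = (1.250000, 4.750000); divide by 4.750000 → v2 = (0.263158, 1.000000)
Hv2 = (1.263158, 4.789474); divide by 4.789474 → v3 = (0.263736, 1.000000)
Requested entry of v3: 24/91 = 0.26374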